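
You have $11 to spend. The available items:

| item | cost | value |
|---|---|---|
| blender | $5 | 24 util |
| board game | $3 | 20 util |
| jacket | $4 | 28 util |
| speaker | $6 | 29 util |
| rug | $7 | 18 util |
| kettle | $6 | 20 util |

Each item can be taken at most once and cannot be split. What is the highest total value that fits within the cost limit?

57 util

This is a 0/1 knapsack; check combinations near the capacity.
- jacket+speaker: cost 4+6=10, value 28+29=57
- blender+speaker: cost 5+6=11, value 24+29=53
- blender+jacket: cost 5+4=9, value 24+28=52
- board game+speaker: cost 3+6=9, value 20+29=49
Best: 57 util.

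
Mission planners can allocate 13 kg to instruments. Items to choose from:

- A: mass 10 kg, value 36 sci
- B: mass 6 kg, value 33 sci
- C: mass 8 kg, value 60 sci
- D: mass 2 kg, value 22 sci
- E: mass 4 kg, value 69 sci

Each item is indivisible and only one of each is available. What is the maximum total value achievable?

Check high-value combinations within 13 kg:
- C+E: mass 8+4=12, value 60+69=129
- B+D+E: mass 6+2+4=12, value 33+22+69=124
- B+E: mass 6+4=10, value 33+69=102
Best: 129 sci.

129 sci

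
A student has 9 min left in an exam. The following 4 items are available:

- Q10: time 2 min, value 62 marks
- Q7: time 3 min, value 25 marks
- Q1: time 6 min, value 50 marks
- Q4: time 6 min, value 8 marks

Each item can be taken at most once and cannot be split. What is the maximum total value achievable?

112 marks

Check high-value combinations within 9 min:
- Q10+Q1: time 2+6=8, value 62+50=112
- Q10+Q7: time 2+3=5, value 62+25=87
- Q7+Q1: time 3+6=9, value 25+50=75
- Q10+Q4: time 2+6=8, value 62+8=70
- Q10: time 2, value 62
Best: 112 marks.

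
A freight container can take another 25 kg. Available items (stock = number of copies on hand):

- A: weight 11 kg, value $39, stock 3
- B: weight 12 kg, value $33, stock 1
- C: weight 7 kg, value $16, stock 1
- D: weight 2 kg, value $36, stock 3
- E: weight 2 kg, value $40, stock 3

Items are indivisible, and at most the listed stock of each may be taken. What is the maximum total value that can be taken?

$267

Top feasible selections:
- 1×A + 3×D + 3×E: weight 23, value 267
- 1×B + 3×D + 3×E: weight 24, value 261
- 1×C + 3×D + 3×E: weight 19, value 244
Best: $267.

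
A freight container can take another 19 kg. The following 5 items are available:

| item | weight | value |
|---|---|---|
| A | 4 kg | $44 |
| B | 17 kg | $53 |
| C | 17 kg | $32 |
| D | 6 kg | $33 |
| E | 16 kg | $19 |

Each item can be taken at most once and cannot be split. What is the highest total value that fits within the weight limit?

$77

This is a 0/1 knapsack; check combinations near the capacity.
- A+D: weight 4+6=10, value 44+33=77
- B: weight 17, value 53
- A: weight 4, value 44
- D: weight 6, value 33
- C: weight 17, value 32
Best: $77.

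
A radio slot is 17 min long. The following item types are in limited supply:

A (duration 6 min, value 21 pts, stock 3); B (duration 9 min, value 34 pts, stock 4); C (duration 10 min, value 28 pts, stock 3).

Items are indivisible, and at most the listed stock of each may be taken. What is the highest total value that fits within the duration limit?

Top feasible selections:
- 1×A + 1×B: duration 15, value 55
- 1×A + 1×C: duration 16, value 49
- 2×A: duration 12, value 42
- 1×B: duration 9, value 34
Best: 55 pts.

55 pts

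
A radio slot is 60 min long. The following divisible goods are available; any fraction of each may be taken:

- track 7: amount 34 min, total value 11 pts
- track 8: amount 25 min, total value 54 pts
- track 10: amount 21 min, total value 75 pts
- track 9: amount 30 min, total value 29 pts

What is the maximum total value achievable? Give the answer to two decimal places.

142.53

Take in order of value per unit:
- track 10 (75/21 per unit): all 21 → value 75, running total 75.00
- track 8 (54/25 per unit): all 25 → value 54, running total 129.00
- track 9 (29/30 per unit): 14 of 30 → value 14×29/30 = 13.5333, running total 142.53
Total 142.53.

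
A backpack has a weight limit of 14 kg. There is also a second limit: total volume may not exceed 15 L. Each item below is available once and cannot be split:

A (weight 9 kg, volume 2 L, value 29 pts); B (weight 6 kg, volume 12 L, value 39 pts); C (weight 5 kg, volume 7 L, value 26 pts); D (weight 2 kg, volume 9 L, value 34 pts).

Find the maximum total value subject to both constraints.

63 pts

Feasible sets respecting both limits:
- A+D: weight 11, volume 11, value 63
- A+C: weight 14, volume 9, value 55
- B: weight 6, volume 12, value 39
Best: 63 pts.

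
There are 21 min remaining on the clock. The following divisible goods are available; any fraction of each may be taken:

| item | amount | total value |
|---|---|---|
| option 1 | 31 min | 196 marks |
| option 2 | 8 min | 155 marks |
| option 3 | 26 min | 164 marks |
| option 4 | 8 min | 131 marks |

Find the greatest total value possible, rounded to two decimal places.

317.61

Take in order of value per unit:
- option 2 (155/8 per unit): all 8 → value 155, running total 155.00
- option 4 (131/8 per unit): all 8 → value 131, running total 286.00
- option 1 (196/31 per unit): 5 of 31 → value 5×196/31 = 31.6129, running total 317.61
Total 317.61.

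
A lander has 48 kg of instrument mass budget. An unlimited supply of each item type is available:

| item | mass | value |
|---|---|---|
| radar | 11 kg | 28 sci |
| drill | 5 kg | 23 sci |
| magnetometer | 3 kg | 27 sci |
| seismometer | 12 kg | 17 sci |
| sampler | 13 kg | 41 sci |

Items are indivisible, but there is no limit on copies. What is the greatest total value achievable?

Best value-per-unit is magnetometer at 27/3, and filling with it alone uses mass 16×3=48. No mix of the others beats 16×27 = 432.

432 sci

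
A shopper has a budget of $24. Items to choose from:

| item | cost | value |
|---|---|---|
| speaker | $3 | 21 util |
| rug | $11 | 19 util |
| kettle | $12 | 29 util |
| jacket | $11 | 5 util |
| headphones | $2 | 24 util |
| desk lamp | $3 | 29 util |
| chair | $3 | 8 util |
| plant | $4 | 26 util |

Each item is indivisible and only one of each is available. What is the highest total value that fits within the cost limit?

129 util

Check high-value combinations within $24:
- speaker+kettle+headphones+desk lamp+plant: cost 3+12+2+3+4=24, value 21+29+24+29+26=129
- speaker+rug+headphones+desk lamp+plant: cost 3+11+2+3+4=23, value 21+19+24+29+26=119
- kettle+headphones+desk lamp+chair+plant: cost 12+2+3+3+4=24, value 29+24+29+8+26=116
- speaker+kettle+headphones+desk lamp+chair: cost 3+12+2+3+3=23, value 21+29+24+29+8=111
Best: 129 util.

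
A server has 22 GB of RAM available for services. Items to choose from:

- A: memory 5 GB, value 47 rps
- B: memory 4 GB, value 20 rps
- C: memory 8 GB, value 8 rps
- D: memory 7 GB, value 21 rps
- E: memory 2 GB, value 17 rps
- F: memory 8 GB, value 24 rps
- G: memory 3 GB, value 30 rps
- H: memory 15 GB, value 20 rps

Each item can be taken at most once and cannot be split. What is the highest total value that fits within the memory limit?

138 rps

This is a 0/1 knapsack; check combinations near the capacity.
- A+B+E+F+G: memory 5+4+2+8+3=22, value 47+20+17+24+30=138
- A+B+D+E+G: memory 5+4+7+2+3=21, value 47+20+21+17+30=135
- A+B+C+E+G: memory 5+4+8+2+3=22, value 47+20+8+17+30=122
- A+B+F+G: memory 5+4+8+3=20, value 47+20+24+30=121
- A+E+F+G: memory 5+2+8+3=18, value 47+17+24+30=118
Best: 138 rps.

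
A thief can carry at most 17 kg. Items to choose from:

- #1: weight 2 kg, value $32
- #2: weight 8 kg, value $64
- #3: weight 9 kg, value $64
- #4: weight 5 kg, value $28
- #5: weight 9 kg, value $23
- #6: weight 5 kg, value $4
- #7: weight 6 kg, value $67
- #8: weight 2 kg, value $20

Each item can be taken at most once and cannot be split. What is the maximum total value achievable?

Check high-value combinations within 17 kg:
- #1+#2+#7: weight 2+8+6=16, value 32+64+67=163
- #1+#3+#7: weight 2+9+6=17, value 32+64+67=163
- #2+#7+#8: weight 8+6+2=16, value 64+67+20=151
- #3+#7+#8: weight 9+6+2=17, value 64+67+20=151
Best: $163.

$163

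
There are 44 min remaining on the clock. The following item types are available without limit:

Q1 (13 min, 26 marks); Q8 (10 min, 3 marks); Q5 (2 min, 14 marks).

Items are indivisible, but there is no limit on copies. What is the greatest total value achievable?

Best value-per-unit is Q5 at 14/2, and filling with it alone uses time 22×2=44. No mix of the others beats 22×14 = 308.

308 marks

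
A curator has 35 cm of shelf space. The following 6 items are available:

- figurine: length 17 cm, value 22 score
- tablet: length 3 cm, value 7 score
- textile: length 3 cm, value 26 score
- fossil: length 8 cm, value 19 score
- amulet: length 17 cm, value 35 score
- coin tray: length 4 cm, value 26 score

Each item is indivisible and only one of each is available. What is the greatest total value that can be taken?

113 score

Check high-value combinations within 35 cm:
- tablet+textile+fossil+amulet+coin tray: length 3+3+8+17+4=35, value 7+26+19+35+26=113
- textile+fossil+amulet+coin tray: length 3+8+17+4=32, value 26+19+35+26=106
- figurine+tablet+textile+fossil+coin tray: length 17+3+3+8+4=35, value 22+7+26+19+26=100
Best: 113 score.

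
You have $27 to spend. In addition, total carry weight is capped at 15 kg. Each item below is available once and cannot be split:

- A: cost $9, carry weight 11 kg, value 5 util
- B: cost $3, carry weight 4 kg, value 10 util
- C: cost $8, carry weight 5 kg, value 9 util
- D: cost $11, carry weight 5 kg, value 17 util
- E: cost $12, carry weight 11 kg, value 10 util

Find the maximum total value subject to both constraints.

Feasible sets respecting both limits:
- B+C+D: cost 22, carry weight 14, value 36
- B+D: cost 14, carry weight 9, value 27
- C+D: cost 19, carry weight 10, value 26
- B+E: cost 15, carry weight 15, value 20
Best: 36 util.

36 util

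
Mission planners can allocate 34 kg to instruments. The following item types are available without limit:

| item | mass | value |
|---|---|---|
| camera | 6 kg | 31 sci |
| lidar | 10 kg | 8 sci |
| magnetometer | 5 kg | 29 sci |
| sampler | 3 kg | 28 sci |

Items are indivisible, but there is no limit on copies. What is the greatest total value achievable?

308 sci

Best value-per-unit is sampler at 28/3, and filling with it alone uses mass 11×3=33. No mix of the others beats 11×28 = 308.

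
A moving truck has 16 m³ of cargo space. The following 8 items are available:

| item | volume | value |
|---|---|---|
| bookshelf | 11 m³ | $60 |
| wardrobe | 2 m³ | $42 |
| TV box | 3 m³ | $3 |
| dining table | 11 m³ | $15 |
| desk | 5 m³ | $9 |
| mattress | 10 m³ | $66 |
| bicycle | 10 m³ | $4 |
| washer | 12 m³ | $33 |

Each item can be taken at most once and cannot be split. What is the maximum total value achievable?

Check high-value combinations within 16 m³:
- wardrobe+TV box+mattress: volume 2+3+10=15, value 42+3+66=111
- wardrobe+mattress: volume 2+10=12, value 42+66=108
- bookshelf+wardrobe+TV box: volume 11+2+3=16, value 60+42+3=105
Best: $111.

$111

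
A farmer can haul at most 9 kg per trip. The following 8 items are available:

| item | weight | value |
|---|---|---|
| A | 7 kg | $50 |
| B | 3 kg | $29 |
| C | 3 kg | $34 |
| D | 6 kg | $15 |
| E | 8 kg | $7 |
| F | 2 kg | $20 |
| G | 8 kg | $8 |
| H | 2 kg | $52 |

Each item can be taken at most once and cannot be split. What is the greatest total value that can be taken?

$115

Check high-value combinations within 9 kg:
- B+C+H: weight 3+3+2=8, value 29+34+52=115
- C+F+H: weight 3+2+2=7, value 34+20+52=106
- A+H: weight 7+2=9, value 50+52=102
- B+F+H: weight 3+2+2=7, value 29+20+52=101
- C+H: weight 3+2=5, value 34+52=86
Best: $115.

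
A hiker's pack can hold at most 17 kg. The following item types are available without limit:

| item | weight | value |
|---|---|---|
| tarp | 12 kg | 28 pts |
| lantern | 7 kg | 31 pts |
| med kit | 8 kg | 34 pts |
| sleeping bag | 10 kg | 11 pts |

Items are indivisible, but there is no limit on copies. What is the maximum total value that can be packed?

68 pts

Best value-per-unit is lantern at 31/7; filling with it alone gives 2×31 = 62.
Optimal mix: 2×med kit → weight 16, value 68.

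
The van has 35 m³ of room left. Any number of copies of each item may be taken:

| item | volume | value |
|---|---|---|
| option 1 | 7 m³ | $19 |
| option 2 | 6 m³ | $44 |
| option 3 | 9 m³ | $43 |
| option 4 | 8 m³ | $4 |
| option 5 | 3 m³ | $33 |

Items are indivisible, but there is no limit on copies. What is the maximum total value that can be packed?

Best value-per-unit is option 5 at 33/3, and filling with it alone uses volume 11×3=33. No mix of the others beats 11×33 = 363.

$363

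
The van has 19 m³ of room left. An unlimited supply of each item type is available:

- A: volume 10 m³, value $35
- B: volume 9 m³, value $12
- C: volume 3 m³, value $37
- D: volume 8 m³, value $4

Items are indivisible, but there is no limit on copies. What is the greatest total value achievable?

$222

Best value-per-unit is C at 37/3, and filling with it alone uses volume 6×3=18. No mix of the others beats 6×37 = 222.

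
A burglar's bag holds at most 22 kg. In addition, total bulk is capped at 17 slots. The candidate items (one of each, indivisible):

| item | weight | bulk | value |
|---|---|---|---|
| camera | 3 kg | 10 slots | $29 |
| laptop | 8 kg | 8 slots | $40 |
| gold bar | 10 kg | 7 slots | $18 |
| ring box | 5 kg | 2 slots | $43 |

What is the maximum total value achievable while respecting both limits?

Feasible sets respecting both limits:
- laptop+ring box: weight 13, bulk 10, value 83
- camera+ring box: weight 8, bulk 12, value 72
- gold bar+ring box: weight 15, bulk 9, value 61
- laptop+gold bar: weight 18, bulk 15, value 58
Best: $83.

$83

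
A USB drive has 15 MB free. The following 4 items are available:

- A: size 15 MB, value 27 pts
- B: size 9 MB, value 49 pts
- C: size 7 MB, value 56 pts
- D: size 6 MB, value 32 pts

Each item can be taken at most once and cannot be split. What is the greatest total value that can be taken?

Check high-value combinations within 15 MB:
- C+D: size 7+6=13, value 56+32=88
- B+D: size 9+6=15, value 49+32=81
- C: size 7, value 56
- B: size 9, value 49
- D: size 6, value 32
Best: 88 pts.

88 pts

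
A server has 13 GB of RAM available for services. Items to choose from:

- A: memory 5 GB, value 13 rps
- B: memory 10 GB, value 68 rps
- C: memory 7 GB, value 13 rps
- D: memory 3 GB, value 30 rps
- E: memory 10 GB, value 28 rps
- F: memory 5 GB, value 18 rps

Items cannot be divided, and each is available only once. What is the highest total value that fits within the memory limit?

98 rps

Check high-value combinations within 13 GB:
- B+D: memory 10+3=13, value 68+30=98
- B: memory 10, value 68
- A+D+F: memory 5+3+5=13, value 13+30+18=61
- D+E: memory 3+10=13, value 30+28=58
Best: 98 rps.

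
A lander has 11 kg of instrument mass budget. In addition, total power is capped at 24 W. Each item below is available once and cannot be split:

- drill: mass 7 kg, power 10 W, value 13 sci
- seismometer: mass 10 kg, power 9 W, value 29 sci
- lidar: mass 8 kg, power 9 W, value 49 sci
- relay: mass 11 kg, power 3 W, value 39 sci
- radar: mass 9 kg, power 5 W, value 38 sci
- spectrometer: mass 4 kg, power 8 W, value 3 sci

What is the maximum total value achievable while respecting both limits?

49 sci

Feasible sets respecting both limits:
- lidar: mass 8, power 9, value 49
- relay: mass 11, power 3, value 39
- radar: mass 9, power 5, value 38
- seismometer: mass 10, power 9, value 29
Best: 49 sci.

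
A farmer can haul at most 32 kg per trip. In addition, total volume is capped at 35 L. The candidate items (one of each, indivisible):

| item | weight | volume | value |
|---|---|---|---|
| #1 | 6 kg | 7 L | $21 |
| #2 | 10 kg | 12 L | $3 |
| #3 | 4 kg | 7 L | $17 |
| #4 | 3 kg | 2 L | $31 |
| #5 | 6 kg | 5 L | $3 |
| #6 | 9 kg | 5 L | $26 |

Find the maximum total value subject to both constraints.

$98

Feasible sets respecting both limits:
- #1+#2+#3+#4+#6: weight 32, volume 33, value 98
- #1+#3+#4+#5+#6: weight 28, volume 26, value 98
- #1+#3+#4+#6: weight 22, volume 21, value 95
Best: $98.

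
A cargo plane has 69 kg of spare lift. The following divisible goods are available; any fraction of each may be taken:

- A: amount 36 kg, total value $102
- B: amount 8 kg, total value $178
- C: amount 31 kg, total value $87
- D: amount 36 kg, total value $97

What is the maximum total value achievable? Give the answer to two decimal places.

350.16

Take in order of value per unit:
- B (178/8 per unit): all 8 → value 178, running total 178.00
- A (102/36 per unit): all 36 → value 102, running total 280.00
- C (87/31 per unit): 25 of 31 → value 25×87/31 = 70.1613, running total 350.16
Total 350.16.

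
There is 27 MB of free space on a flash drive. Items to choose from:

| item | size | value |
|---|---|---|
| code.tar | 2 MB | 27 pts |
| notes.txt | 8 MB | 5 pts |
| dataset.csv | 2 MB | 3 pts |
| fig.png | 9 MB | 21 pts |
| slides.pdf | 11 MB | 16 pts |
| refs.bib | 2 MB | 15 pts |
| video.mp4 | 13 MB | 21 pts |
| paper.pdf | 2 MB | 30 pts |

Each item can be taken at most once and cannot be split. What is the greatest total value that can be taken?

Check high-value combinations within 27 MB:
- code.tar+fig.png+slides.pdf+refs.bib+paper.pdf: size 2+9+11+2+2=26, value 27+21+16+15+30=109
- code.tar+notes.txt+dataset.csv+fig.png+refs.bib+paper.pdf: size 2+8+2+9+2+2=25, value 27+5+3+21+15+30=101
- code.tar+fig.png+video.mp4+paper.pdf: size 2+9+13+2=26, value 27+21+21+30=99
- code.tar+notes.txt+fig.png+refs.bib+paper.pdf: size 2+8+9+2+2=23, value 27+5+21+15+30=98
- code.tar+notes.txt+refs.bib+video.mp4+paper.pdf: size 2+8+2+13+2=27, value 27+5+15+21+30=98
Best: 109 pts.

109 pts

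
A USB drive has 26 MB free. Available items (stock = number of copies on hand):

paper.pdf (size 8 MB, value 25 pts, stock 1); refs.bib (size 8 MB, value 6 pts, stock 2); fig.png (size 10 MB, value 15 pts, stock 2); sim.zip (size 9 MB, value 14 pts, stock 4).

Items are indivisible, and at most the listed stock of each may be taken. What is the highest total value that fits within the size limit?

53 pts

Top feasible selections:
- 1×paper.pdf + 2×sim.zip: size 26, value 53
- 1×paper.pdf + 1×refs.bib + 1×fig.png: size 26, value 46
- 1×paper.pdf + 1×refs.bib + 1×sim.zip: size 25, value 45
Best: 53 pts.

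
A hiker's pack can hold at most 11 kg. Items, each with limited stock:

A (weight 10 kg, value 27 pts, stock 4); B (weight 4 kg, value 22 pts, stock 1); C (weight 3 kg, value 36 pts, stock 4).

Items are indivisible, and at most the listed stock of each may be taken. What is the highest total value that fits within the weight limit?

Top feasible selections:
- 3×C: weight 9, value 108
- 1×B + 2×C: weight 10, value 94
- 2×C: weight 6, value 72
- 1×B + 1×C: weight 7, value 58
Best: 108 pts.

108 pts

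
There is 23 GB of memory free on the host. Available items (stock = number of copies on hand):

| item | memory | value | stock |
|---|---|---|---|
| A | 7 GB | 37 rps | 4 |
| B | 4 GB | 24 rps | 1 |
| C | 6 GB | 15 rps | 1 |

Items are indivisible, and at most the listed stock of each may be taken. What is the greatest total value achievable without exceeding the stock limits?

Top feasible selections:
- 3×A: memory 21, value 111
- 2×A + 1×B: memory 18, value 98
- 2×A + 1×C: memory 20, value 89
Best: 111 rps.

111 rps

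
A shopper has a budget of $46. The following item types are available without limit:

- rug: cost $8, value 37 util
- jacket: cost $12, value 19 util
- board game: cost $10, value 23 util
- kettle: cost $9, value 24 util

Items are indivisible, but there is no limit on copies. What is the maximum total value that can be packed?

Best value-per-unit is rug at 37/8, and filling with it alone uses cost 5×8=40. No mix of the others beats 5×37 = 185.

185 util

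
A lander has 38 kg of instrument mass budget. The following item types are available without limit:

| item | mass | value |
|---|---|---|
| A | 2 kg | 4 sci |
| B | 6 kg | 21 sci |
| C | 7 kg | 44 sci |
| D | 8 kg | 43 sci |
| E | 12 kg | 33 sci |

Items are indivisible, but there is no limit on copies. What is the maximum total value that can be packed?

224 sci

Best value-per-unit is C at 44/7; filling with it alone gives 5×44 = 220.
Optimal mix: 1×A + 5×C → mass 37, value 224.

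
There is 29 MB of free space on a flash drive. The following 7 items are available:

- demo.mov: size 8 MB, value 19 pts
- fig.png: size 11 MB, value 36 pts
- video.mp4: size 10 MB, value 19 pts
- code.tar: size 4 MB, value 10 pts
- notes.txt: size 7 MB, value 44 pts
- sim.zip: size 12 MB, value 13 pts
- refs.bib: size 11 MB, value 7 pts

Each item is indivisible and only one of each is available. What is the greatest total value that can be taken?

Check high-value combinations within 29 MB:
- demo.mov+fig.png+notes.txt: size 8+11+7=26, value 19+36+44=99
- fig.png+video.mp4+notes.txt: size 11+10+7=28, value 36+19+44=99
- demo.mov+video.mp4+code.tar+notes.txt: size 8+10+4+7=29, value 19+19+10+44=92
Best: 99 pts.

99 pts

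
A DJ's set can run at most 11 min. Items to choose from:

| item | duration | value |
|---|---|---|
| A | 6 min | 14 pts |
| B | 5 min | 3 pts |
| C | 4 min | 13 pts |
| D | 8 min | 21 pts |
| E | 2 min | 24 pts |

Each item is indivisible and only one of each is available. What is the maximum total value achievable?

Check high-value combinations within 11 min:
- D+E: duration 8+2=10, value 21+24=45
- B+C+E: duration 5+4+2=11, value 3+13+24=40
- A+E: duration 6+2=8, value 14+24=38
- C+E: duration 4+2=6, value 13+24=37
Best: 45 pts.

45 pts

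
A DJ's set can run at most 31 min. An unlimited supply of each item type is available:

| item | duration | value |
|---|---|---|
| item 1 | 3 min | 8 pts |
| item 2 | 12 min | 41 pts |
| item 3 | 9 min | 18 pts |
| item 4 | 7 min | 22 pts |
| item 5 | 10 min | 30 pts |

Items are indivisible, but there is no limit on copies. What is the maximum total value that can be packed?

104 pts

Best value-per-unit is item 2 at 41/12; filling with it alone gives 2×41 = 82.
Optimal mix: 2×item 2 + 1×item 4 → duration 31, value 104.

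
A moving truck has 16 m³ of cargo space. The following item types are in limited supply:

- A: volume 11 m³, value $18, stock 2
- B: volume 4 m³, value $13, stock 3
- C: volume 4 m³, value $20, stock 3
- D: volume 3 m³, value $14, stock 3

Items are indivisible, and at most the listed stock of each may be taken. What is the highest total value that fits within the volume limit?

$74

Top feasible selections:
- 3×C + 1×D: volume 15, value 74
- 1×B + 3×C: volume 16, value 73
- 2×C + 2×D: volume 14, value 68
Best: $74.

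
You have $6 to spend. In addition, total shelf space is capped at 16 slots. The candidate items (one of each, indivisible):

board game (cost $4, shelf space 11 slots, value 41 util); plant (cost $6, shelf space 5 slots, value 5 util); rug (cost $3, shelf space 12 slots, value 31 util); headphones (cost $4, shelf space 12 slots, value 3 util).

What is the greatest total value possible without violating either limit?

Feasible sets respecting both limits:
- board game: cost 4, shelf space 11, value 41
- rug: cost 3, shelf space 12, value 31
- plant: cost 6, shelf space 5, value 5
- headphones: cost 4, shelf space 12, value 3
Best: 41 util.

41 util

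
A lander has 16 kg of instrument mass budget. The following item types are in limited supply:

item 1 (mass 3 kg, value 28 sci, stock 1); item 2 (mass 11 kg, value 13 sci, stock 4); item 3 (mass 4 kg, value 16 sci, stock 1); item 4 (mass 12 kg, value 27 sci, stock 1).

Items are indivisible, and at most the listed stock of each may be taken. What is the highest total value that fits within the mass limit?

Top feasible selections:
- 1×item 1 + 1×item 4: mass 15, value 55
- 1×item 1 + 1×item 3: mass 7, value 44
- 1×item 3 + 1×item 4: mass 16, value 43
- 1×item 1 + 1×item 2: mass 14, value 41
Best: 55 sci.

55 sci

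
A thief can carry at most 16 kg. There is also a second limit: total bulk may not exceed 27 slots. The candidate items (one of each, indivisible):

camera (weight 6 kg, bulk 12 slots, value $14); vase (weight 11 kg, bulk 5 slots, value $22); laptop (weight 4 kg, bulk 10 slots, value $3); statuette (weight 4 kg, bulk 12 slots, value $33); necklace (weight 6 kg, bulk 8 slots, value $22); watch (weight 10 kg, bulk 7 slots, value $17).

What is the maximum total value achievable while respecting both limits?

$55

Feasible sets respecting both limits:
- vase+statuette: weight 15, bulk 17, value 55
- statuette+necklace: weight 10, bulk 20, value 55
- statuette+watch: weight 14, bulk 19, value 50
- camera+statuette: weight 10, bulk 24, value 47
Best: $55.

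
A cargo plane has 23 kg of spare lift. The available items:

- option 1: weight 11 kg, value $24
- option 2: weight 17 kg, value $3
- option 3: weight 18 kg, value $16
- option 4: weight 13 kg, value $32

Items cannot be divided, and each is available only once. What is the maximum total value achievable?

$32

Check high-value combinations within 23 kg:
- option 4: weight 13, value 32
- option 1: weight 11, value 24
- option 3: weight 18, value 16
Best: $32.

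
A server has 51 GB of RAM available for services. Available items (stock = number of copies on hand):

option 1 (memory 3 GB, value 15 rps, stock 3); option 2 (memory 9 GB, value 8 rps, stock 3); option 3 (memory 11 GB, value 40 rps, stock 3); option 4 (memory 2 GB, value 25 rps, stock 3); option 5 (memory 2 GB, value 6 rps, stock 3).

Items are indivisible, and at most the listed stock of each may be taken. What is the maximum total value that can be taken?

Best selections within memory 51 and stock limits:
- 3×option 1 + 3×option 3 + 3×option 4 + 1×option 5: memory 50, value 246
- 2×option 1 + 3×option 3 + 3×option 4 + 3×option 5: memory 51, value 243
- 3×option 1 + 3×option 3 + 3×option 4: memory 48, value 240
Best: 246 rps.

246 rps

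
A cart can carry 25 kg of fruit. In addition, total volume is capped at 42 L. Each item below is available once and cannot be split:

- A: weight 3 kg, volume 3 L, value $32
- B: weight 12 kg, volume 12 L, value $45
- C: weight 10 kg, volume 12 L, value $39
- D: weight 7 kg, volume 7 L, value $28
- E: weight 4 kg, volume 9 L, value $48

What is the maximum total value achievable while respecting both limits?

$147

Feasible sets respecting both limits:
- A+C+D+E: weight 24, volume 31, value 147
- A+B+E: weight 19, volume 24, value 125
- B+D+E: weight 23, volume 28, value 121
- A+C+E: weight 17, volume 24, value 119
Best: $147.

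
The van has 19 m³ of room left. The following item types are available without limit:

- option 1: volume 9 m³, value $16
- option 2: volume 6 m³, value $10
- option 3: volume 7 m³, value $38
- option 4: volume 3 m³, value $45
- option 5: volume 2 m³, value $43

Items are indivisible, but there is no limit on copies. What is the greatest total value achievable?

Best value-per-unit is option 5 at 43/2; filling with it alone gives 9×43 = 387.
Optimal mix: 1×option 4 + 8×option 5 → volume 19, value 389.

$389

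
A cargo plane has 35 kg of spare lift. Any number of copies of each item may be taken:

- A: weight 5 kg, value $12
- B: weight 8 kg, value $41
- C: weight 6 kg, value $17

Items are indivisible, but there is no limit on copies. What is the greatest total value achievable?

Best value-per-unit is B at 41/8, and filling with it alone uses weight 4×8=32. No mix of the others beats 4×41 = 164.

$164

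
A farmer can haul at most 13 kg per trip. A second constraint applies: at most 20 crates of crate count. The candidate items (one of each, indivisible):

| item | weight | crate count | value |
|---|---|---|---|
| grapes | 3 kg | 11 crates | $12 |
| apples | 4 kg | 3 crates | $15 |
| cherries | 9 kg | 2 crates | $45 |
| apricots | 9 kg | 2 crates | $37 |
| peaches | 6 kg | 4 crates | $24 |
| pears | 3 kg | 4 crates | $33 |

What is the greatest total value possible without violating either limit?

Feasible sets respecting both limits:
- cherries+pears: weight 12, crate count 6, value 78
- apples+peaches+pears: weight 13, crate count 11, value 72
- apricots+pears: weight 12, crate count 6, value 70
- grapes+peaches+pears: weight 12, crate count 19, value 69
Best: $78.

$78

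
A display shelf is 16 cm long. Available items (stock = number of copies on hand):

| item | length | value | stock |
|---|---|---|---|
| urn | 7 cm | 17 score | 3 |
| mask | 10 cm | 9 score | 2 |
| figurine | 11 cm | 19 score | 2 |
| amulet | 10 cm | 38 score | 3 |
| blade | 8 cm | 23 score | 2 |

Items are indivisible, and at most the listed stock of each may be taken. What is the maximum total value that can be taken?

46 score

Best selections within length 16 and stock limits:
- 2×blade: length 16, value 46
- 1×urn + 1×blade: length 15, value 40
Best: 46 score.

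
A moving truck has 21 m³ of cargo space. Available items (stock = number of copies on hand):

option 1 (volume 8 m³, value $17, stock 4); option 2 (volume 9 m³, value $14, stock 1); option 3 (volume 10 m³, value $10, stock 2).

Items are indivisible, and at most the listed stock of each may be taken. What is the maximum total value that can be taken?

$34

Best selections within volume 21 and stock limits:
- 2×option 1: volume 16, value 34
- 1×option 1 + 1×option 2: volume 17, value 31
- 1×option 1 + 1×option 3: volume 18, value 27
Best: $34.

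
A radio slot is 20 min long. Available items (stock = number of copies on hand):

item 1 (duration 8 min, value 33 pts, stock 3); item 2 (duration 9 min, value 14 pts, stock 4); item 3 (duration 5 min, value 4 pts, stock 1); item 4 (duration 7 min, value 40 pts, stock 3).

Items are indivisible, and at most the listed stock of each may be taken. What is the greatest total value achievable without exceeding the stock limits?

84 pts

Top feasible selections:
- 1×item 3 + 2×item 4: duration 19, value 84
- 2×item 4: duration 14, value 80
Best: 84 pts.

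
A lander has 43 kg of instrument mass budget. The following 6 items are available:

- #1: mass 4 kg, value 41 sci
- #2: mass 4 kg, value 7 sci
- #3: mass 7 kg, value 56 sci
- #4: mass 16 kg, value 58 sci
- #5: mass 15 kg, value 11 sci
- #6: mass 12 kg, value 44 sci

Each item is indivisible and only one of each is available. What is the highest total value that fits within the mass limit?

This is a 0/1 knapsack; check combinations near the capacity.
- #1+#2+#3+#4+#6: mass 4+4+7+16+12=43, value 41+7+56+58+44=206
- #1+#3+#4+#6: mass 4+7+16+12=39, value 41+56+58+44=199
- #1+#3+#4+#5: mass 4+7+16+15=42, value 41+56+58+11=166
- #2+#3+#4+#6: mass 4+7+16+12=39, value 7+56+58+44=165
Best: 206 sci.

206 sci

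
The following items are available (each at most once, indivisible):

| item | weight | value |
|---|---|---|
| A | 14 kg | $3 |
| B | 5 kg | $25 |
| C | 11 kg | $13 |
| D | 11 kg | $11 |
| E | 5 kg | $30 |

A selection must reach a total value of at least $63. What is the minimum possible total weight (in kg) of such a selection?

21

Subsets with value ≥ 63, sorted by total weight:
- B+C+E: weight 21, value 68
- B+D+E: weight 21, value 66
Minimum weight: 21 kg.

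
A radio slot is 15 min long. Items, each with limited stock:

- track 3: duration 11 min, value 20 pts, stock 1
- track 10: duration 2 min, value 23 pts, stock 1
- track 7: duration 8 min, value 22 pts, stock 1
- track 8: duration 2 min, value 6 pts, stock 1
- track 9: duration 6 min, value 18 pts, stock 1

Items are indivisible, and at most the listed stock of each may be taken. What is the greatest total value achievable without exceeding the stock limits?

Top feasible selections:
- 1×track 10 + 1×track 7 + 1×track 8: duration 12, value 51
- 1×track 3 + 1×track 10 + 1×track 8: duration 15, value 49
- 1×track 10 + 1×track 8 + 1×track 9: duration 10, value 47
- 1×track 10 + 1×track 7: duration 10, value 45
Best: 51 pts.

51 pts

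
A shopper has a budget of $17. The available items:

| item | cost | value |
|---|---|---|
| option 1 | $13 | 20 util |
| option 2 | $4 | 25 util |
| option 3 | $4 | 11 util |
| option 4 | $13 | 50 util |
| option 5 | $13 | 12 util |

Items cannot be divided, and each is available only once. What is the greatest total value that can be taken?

75 util

Check high-value combinations within $17:
- option 2+option 4: cost 4+13=17, value 25+50=75
- option 3+option 4: cost 4+13=17, value 11+50=61
- option 4: cost 13, value 50
- option 1+option 2: cost 13+4=17, value 20+25=45
Best: 75 util.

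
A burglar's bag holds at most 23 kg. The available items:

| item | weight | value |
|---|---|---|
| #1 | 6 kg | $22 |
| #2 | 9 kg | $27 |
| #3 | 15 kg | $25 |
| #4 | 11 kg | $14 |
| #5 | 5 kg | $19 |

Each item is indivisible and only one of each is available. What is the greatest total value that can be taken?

$68

This is a 0/1 knapsack; check combinations near the capacity.
- #1+#2+#5: weight 6+9+5=20, value 22+27+19=68
- #1+#4+#5: weight 6+11+5=22, value 22+14+19=55
- #1+#2: weight 6+9=15, value 22+27=49
- #1+#3: weight 6+15=21, value 22+25=47
Best: $68.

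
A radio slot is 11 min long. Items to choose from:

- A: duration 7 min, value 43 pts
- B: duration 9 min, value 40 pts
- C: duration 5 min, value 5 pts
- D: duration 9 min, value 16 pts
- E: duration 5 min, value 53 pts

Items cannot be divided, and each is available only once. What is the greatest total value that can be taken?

Check high-value combinations within 11 min:
- C+E: duration 5+5=10, value 5+53=58
- E: duration 5, value 53
- A: duration 7, value 43
Best: 58 pts.

58 pts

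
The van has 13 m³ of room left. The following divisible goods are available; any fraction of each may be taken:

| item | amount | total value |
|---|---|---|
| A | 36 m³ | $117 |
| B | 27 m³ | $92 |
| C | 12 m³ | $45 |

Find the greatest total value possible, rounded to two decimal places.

48.41

Take in order of value per unit:
- C (45/12 per unit): all 12 → value 45, running total 45.00
- B (92/27 per unit): 1 of 27 → value 1×92/27 = 3.4074, running total 48.41
Total 48.41.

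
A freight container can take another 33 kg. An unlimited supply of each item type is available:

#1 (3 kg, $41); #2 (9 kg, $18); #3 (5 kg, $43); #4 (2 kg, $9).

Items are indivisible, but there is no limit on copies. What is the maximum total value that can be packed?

$451

Best value-per-unit is #1 at 41/3, and filling with it alone uses weight 11×3=33. No mix of the others beats 11×41 = 451.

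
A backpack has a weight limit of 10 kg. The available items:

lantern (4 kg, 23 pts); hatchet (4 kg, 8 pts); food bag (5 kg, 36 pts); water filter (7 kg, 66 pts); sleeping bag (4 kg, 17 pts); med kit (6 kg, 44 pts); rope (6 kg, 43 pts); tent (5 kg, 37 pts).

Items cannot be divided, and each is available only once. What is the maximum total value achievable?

Check high-value combinations within 10 kg:
- food bag+tent: weight 5+5=10, value 36+37=73
- lantern+med kit: weight 4+6=10, value 23+44=67
- water filter: weight 7, value 66
- lantern+rope: weight 4+6=10, value 23+43=66
Best: 73 pts.

73 pts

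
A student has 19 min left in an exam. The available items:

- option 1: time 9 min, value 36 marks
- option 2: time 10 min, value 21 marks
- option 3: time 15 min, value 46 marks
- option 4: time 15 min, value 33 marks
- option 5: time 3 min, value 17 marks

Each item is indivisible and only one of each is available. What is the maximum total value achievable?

63 marks

This is a 0/1 knapsack; check combinations near the capacity.
- option 3+option 5: time 15+3=18, value 46+17=63
- option 1+option 2: time 9+10=19, value 36+21=57
- option 1+option 5: time 9+3=12, value 36+17=53
- option 4+option 5: time 15+3=18, value 33+17=50
- option 3: time 15, value 46
Best: 63 marks.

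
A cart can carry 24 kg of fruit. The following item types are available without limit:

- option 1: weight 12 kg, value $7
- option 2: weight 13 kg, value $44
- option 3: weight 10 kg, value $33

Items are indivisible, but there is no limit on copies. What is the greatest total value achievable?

Best value-per-unit is option 2 at 44/13; filling with it alone gives 1×44 = 44.
Optimal mix: 1×option 2 + 1×option 3 → weight 23, value 77.

$77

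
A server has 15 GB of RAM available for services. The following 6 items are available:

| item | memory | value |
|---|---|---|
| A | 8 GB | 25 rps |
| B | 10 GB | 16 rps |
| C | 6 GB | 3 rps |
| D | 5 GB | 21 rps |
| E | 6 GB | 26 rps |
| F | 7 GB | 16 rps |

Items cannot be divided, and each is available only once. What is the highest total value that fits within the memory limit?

Check high-value combinations within 15 GB:
- A+E: memory 8+6=14, value 25+26=51
- D+E: memory 5+6=11, value 21+26=47
- A+D: memory 8+5=13, value 25+21=46
- E+F: memory 6+7=13, value 26+16=42
Best: 51 rps.

51 rps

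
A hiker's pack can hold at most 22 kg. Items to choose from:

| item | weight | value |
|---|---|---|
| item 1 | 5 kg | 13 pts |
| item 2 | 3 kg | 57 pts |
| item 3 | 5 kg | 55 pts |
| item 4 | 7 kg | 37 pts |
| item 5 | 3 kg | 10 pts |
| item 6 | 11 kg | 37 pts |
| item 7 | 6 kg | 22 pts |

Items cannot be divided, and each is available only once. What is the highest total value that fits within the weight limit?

171 pts

Check high-value combinations within 22 kg:
- item 2+item 3+item 4+item 7: weight 3+5+7+6=21, value 57+55+37+22=171
- item 1+item 2+item 3+item 4: weight 5+3+5+7=20, value 13+57+55+37=162
- item 2+item 3+item 4+item 5: weight 3+5+7+3=18, value 57+55+37+10=159
- item 2+item 3+item 5+item 6: weight 3+5+3+11=22, value 57+55+10+37=159
- item 1+item 2+item 3+item 5+item 7: weight 5+3+5+3+6=22, value 13+57+55+10+22=157
Best: 171 pts.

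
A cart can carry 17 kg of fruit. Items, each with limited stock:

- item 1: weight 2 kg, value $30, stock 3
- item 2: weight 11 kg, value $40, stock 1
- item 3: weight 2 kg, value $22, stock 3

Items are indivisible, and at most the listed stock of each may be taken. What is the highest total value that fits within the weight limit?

Best selections within weight 17 and stock limits:
- 3×item 1 + 3×item 3: weight 12, value 156
- 3×item 1 + 2×item 3: weight 10, value 134
Best: $156.

$156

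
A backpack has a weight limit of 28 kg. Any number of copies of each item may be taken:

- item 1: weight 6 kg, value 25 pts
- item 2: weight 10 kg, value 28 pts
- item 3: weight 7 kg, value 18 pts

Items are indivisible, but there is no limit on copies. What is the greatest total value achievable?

Best value-per-unit is item 1 at 25/6; filling with it alone gives 4×25 = 100.
Optimal mix: 3×item 1 + 1×item 2 → weight 28, value 103.

103 pts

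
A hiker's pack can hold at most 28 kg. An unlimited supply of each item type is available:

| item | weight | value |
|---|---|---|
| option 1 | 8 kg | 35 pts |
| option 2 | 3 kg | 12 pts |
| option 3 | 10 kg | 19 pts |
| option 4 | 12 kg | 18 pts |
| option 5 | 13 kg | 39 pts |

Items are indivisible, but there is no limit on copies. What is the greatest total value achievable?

118 pts

Best value-per-unit is option 1 at 35/8; filling with it alone gives 3×35 = 105.
Optimal mix: 2×option 1 + 4×option 2 → weight 28, value 118.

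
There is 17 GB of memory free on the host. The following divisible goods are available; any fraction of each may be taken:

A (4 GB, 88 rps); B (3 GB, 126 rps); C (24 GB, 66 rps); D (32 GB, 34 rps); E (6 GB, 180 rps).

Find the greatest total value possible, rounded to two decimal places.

405.00

Take in order of value per unit:
- B (126/3 per unit): all 3 → value 126, running total 126.00
- E (180/6 per unit): all 6 → value 180, running total 306.00
- A (88/4 per unit): all 4 → value 88, running total 394.00
- C (66/24 per unit): 4 of 24 → value 4×66/24 = 11.0000, running total 405.00
Total 405.00.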